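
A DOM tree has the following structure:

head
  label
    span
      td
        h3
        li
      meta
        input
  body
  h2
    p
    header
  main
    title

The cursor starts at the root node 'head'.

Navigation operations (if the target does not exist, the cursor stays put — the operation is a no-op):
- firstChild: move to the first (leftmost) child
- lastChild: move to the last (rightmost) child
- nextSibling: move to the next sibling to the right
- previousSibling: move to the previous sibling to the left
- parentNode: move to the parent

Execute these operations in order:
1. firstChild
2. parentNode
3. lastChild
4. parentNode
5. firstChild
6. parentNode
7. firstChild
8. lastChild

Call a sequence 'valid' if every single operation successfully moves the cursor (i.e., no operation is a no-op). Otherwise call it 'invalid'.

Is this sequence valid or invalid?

After 1 (firstChild): label
After 2 (parentNode): head
After 3 (lastChild): main
After 4 (parentNode): head
After 5 (firstChild): label
After 6 (parentNode): head
After 7 (firstChild): label
After 8 (lastChild): span

Answer: valid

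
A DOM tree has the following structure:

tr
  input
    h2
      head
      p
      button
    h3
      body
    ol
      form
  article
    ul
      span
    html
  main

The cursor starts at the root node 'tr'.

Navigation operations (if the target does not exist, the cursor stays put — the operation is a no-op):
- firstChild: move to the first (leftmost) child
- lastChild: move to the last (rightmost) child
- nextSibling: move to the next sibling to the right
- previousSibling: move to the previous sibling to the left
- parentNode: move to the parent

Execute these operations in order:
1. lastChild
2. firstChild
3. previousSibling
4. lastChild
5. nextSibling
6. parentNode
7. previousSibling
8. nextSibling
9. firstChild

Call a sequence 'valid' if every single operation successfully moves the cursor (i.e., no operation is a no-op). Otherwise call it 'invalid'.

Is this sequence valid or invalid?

After 1 (lastChild): main
After 2 (firstChild): main (no-op, stayed)
After 3 (previousSibling): article
After 4 (lastChild): html
After 5 (nextSibling): html (no-op, stayed)
After 6 (parentNode): article
After 7 (previousSibling): input
After 8 (nextSibling): article
After 9 (firstChild): ul

Answer: invalid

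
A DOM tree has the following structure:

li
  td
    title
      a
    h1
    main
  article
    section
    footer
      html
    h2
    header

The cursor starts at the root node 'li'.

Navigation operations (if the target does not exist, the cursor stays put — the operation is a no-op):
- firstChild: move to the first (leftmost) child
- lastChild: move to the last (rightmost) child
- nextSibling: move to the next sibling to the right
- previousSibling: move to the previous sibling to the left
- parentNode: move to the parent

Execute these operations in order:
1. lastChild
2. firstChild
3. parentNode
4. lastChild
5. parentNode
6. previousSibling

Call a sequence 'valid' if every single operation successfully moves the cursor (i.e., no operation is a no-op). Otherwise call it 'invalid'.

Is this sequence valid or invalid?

Answer: valid

Derivation:
After 1 (lastChild): article
After 2 (firstChild): section
After 3 (parentNode): article
After 4 (lastChild): header
After 5 (parentNode): article
After 6 (previousSibling): td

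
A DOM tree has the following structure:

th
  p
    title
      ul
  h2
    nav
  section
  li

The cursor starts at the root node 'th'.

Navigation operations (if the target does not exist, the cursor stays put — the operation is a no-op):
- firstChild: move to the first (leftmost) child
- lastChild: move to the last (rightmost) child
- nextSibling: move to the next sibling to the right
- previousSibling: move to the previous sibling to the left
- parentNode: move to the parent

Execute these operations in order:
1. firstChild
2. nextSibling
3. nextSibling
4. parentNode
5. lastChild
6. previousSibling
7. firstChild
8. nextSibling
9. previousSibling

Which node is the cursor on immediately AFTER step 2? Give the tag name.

Answer: h2

Derivation:
After 1 (firstChild): p
After 2 (nextSibling): h2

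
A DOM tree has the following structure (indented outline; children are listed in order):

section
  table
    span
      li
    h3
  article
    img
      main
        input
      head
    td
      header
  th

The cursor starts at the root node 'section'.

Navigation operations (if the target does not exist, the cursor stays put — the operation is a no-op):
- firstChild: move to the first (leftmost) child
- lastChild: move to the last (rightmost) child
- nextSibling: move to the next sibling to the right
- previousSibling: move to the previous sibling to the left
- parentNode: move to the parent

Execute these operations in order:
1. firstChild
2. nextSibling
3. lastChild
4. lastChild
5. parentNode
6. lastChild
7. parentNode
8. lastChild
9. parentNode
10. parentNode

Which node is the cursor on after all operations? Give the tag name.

Answer: article

Derivation:
After 1 (firstChild): table
After 2 (nextSibling): article
After 3 (lastChild): td
After 4 (lastChild): header
After 5 (parentNode): td
After 6 (lastChild): header
After 7 (parentNode): td
After 8 (lastChild): header
After 9 (parentNode): td
After 10 (parentNode): article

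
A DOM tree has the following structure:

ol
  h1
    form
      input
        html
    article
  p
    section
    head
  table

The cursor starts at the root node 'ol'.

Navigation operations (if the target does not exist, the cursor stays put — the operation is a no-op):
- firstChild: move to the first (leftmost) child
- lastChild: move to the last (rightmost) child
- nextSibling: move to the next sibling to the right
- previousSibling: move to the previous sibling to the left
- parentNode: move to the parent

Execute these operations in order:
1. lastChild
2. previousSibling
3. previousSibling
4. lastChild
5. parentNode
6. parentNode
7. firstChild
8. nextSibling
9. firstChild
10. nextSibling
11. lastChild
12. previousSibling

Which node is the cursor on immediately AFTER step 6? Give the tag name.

After 1 (lastChild): table
After 2 (previousSibling): p
After 3 (previousSibling): h1
After 4 (lastChild): article
After 5 (parentNode): h1
After 6 (parentNode): ol

Answer: ol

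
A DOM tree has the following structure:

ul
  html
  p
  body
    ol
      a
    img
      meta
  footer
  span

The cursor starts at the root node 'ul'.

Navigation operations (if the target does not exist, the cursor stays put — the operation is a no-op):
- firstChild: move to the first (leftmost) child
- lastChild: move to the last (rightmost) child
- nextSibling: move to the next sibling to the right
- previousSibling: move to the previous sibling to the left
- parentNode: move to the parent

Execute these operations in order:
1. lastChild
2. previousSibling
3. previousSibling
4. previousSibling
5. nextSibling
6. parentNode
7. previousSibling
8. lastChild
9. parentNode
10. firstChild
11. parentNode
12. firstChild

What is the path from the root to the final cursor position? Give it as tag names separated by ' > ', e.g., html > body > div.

Answer: ul > html

Derivation:
After 1 (lastChild): span
After 2 (previousSibling): footer
After 3 (previousSibling): body
After 4 (previousSibling): p
After 5 (nextSibling): body
After 6 (parentNode): ul
After 7 (previousSibling): ul (no-op, stayed)
After 8 (lastChild): span
After 9 (parentNode): ul
After 10 (firstChild): html
After 11 (parentNode): ul
After 12 (firstChild): html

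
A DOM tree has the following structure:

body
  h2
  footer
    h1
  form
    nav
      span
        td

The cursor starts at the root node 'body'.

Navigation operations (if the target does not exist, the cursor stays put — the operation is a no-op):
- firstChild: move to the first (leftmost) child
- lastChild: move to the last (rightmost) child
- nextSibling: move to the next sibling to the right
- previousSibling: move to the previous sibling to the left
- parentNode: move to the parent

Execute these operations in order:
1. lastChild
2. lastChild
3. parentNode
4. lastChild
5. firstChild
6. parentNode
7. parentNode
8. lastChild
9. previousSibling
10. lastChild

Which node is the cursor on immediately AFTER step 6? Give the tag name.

Answer: nav

Derivation:
After 1 (lastChild): form
After 2 (lastChild): nav
After 3 (parentNode): form
After 4 (lastChild): nav
After 5 (firstChild): span
After 6 (parentNode): nav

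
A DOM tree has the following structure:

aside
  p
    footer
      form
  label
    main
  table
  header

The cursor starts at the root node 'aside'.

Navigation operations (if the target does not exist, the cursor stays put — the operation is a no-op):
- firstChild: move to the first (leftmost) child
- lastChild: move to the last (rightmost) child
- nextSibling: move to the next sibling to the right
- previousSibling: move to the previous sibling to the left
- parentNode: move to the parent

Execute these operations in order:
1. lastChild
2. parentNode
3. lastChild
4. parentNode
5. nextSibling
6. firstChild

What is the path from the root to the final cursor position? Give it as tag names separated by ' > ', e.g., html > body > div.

Answer: aside > p

Derivation:
After 1 (lastChild): header
After 2 (parentNode): aside
After 3 (lastChild): header
After 4 (parentNode): aside
After 5 (nextSibling): aside (no-op, stayed)
After 6 (firstChild): p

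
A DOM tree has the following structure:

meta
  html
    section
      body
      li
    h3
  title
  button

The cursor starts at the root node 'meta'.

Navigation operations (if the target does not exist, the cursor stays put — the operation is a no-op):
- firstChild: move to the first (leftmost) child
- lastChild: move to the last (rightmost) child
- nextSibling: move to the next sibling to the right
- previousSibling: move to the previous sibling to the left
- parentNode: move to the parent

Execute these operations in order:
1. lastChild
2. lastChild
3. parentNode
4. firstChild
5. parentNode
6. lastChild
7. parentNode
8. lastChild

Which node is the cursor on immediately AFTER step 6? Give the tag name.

After 1 (lastChild): button
After 2 (lastChild): button (no-op, stayed)
After 3 (parentNode): meta
After 4 (firstChild): html
After 5 (parentNode): meta
After 6 (lastChild): button

Answer: button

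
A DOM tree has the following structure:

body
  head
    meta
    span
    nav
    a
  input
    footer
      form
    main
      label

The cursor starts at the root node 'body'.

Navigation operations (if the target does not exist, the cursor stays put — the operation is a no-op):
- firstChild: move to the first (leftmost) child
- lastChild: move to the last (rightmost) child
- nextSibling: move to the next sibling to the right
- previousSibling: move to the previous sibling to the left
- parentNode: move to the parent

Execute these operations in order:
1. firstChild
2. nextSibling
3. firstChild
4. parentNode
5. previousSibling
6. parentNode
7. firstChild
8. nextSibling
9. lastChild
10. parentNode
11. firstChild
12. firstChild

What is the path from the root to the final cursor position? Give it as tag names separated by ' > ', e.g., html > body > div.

After 1 (firstChild): head
After 2 (nextSibling): input
After 3 (firstChild): footer
After 4 (parentNode): input
After 5 (previousSibling): head
After 6 (parentNode): body
After 7 (firstChild): head
After 8 (nextSibling): input
After 9 (lastChild): main
After 10 (parentNode): input
After 11 (firstChild): footer
After 12 (firstChild): form

Answer: body > input > footer > form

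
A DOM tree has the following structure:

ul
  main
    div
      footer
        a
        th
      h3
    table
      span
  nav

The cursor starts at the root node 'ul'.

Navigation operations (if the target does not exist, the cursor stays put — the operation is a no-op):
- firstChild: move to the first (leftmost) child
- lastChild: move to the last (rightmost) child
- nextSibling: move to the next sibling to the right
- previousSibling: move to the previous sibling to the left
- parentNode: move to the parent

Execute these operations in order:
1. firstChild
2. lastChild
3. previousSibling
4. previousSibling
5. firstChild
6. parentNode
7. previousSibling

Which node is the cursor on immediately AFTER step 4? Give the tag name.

After 1 (firstChild): main
After 2 (lastChild): table
After 3 (previousSibling): div
After 4 (previousSibling): div (no-op, stayed)

Answer: div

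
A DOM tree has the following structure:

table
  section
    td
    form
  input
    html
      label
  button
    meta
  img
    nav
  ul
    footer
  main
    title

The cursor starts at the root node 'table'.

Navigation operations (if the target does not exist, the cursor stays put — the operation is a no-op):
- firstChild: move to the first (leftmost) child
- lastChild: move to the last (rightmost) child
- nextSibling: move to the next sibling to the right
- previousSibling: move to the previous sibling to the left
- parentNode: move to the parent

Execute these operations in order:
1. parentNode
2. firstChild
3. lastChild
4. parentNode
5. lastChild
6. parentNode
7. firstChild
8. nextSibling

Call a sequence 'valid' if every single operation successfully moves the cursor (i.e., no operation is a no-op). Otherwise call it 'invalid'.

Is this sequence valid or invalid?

Answer: invalid

Derivation:
After 1 (parentNode): table (no-op, stayed)
After 2 (firstChild): section
After 3 (lastChild): form
After 4 (parentNode): section
After 5 (lastChild): form
After 6 (parentNode): section
After 7 (firstChild): td
After 8 (nextSibling): form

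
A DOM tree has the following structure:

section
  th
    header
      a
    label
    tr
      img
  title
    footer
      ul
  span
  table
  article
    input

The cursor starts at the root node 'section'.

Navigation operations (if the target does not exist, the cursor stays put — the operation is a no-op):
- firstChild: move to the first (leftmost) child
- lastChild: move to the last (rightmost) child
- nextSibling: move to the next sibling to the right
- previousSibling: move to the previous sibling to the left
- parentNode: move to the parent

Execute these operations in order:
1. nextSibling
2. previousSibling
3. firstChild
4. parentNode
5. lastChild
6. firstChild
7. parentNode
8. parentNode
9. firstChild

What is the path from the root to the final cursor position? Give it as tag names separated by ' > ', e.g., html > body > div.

Answer: section > th

Derivation:
After 1 (nextSibling): section (no-op, stayed)
After 2 (previousSibling): section (no-op, stayed)
After 3 (firstChild): th
After 4 (parentNode): section
After 5 (lastChild): article
After 6 (firstChild): input
After 7 (parentNode): article
After 8 (parentNode): section
After 9 (firstChild): th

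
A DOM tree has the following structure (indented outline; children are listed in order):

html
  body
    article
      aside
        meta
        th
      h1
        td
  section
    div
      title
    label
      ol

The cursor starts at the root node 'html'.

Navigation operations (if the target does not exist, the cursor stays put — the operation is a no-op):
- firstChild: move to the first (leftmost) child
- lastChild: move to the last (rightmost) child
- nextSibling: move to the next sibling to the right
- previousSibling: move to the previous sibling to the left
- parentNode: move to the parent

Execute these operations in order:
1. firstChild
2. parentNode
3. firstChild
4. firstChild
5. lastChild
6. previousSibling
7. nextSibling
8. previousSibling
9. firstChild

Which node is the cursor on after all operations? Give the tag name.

Answer: meta

Derivation:
After 1 (firstChild): body
After 2 (parentNode): html
After 3 (firstChild): body
After 4 (firstChild): article
After 5 (lastChild): h1
After 6 (previousSibling): aside
After 7 (nextSibling): h1
After 8 (previousSibling): aside
After 9 (firstChild): meta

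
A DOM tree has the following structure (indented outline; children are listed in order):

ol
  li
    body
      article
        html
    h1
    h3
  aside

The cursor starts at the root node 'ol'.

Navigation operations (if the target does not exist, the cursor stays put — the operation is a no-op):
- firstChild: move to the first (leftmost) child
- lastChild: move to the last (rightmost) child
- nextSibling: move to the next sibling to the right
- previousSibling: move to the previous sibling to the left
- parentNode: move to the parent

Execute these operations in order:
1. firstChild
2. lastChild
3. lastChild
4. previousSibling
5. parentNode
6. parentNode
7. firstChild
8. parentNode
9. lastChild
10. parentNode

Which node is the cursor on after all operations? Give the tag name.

Answer: ol

Derivation:
After 1 (firstChild): li
After 2 (lastChild): h3
After 3 (lastChild): h3 (no-op, stayed)
After 4 (previousSibling): h1
After 5 (parentNode): li
After 6 (parentNode): ol
After 7 (firstChild): li
After 8 (parentNode): ol
After 9 (lastChild): aside
After 10 (parentNode): ol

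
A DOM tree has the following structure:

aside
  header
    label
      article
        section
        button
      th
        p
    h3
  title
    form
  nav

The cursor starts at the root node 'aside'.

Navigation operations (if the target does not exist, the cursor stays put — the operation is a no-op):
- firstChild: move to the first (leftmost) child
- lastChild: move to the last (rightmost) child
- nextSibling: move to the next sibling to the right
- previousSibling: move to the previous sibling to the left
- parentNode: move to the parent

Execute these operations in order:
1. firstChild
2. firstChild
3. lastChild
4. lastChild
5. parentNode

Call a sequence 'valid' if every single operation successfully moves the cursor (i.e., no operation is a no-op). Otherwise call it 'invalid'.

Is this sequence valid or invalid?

Answer: valid

Derivation:
After 1 (firstChild): header
After 2 (firstChild): label
After 3 (lastChild): th
After 4 (lastChild): p
After 5 (parentNode): th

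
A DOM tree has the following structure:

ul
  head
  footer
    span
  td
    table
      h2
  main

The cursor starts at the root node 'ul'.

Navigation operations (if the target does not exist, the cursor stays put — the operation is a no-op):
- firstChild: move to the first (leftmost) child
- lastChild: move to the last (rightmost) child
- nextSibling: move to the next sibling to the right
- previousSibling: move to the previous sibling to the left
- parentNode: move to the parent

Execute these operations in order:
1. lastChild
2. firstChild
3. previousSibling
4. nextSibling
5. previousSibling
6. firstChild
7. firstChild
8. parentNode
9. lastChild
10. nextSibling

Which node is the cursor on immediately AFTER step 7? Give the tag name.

After 1 (lastChild): main
After 2 (firstChild): main (no-op, stayed)
After 3 (previousSibling): td
After 4 (nextSibling): main
After 5 (previousSibling): td
After 6 (firstChild): table
After 7 (firstChild): h2

Answer: h2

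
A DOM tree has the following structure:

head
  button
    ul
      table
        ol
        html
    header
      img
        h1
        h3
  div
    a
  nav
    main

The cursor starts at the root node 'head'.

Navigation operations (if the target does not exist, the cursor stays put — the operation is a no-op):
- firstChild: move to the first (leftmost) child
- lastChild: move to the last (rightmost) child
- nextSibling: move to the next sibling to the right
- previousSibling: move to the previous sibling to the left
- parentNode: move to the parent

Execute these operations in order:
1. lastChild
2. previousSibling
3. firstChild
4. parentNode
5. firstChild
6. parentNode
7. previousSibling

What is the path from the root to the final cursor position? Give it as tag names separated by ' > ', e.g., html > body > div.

Answer: head > button

Derivation:
After 1 (lastChild): nav
After 2 (previousSibling): div
After 3 (firstChild): a
After 4 (parentNode): div
After 5 (firstChild): a
After 6 (parentNode): div
After 7 (previousSibling): button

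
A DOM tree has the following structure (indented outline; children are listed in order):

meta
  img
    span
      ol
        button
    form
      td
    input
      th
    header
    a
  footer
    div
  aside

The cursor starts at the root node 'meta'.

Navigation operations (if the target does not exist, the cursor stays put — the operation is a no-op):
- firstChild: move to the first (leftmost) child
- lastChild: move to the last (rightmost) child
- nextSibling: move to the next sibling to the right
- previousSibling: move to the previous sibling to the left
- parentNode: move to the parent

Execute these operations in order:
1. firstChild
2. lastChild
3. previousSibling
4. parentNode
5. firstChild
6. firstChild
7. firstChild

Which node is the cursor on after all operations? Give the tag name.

After 1 (firstChild): img
After 2 (lastChild): a
After 3 (previousSibling): header
After 4 (parentNode): img
After 5 (firstChild): span
After 6 (firstChild): ol
After 7 (firstChild): button

Answer: button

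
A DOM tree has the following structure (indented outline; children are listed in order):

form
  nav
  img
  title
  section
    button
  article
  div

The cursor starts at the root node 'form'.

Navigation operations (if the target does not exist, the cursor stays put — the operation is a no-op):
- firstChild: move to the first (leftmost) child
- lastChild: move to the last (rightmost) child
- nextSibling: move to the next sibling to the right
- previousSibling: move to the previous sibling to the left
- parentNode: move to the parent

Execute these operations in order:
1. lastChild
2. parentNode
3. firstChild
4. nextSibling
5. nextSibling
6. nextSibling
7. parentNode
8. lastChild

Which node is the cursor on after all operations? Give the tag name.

After 1 (lastChild): div
After 2 (parentNode): form
After 3 (firstChild): nav
After 4 (nextSibling): img
After 5 (nextSibling): title
After 6 (nextSibling): section
After 7 (parentNode): form
After 8 (lastChild): div

Answer: div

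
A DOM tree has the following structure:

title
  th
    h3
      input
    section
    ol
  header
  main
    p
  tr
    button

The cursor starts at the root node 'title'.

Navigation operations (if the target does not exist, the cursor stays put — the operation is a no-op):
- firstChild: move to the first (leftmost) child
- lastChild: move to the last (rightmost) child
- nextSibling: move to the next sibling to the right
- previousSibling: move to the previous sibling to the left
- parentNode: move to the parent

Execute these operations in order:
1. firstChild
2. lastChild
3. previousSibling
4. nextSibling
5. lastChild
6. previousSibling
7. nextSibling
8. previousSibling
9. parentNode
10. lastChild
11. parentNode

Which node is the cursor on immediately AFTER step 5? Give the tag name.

Answer: ol

Derivation:
After 1 (firstChild): th
After 2 (lastChild): ol
After 3 (previousSibling): section
After 4 (nextSibling): ol
After 5 (lastChild): ol (no-op, stayed)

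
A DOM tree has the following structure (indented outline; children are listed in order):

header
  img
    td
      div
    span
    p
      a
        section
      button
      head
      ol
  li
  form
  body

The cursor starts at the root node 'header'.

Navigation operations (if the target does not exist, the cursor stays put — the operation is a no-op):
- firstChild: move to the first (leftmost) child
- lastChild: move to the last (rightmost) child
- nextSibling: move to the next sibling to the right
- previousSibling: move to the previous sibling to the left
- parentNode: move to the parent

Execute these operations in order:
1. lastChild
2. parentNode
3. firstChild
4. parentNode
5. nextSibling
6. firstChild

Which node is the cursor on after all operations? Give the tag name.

After 1 (lastChild): body
After 2 (parentNode): header
After 3 (firstChild): img
After 4 (parentNode): header
After 5 (nextSibling): header (no-op, stayed)
After 6 (firstChild): img

Answer: img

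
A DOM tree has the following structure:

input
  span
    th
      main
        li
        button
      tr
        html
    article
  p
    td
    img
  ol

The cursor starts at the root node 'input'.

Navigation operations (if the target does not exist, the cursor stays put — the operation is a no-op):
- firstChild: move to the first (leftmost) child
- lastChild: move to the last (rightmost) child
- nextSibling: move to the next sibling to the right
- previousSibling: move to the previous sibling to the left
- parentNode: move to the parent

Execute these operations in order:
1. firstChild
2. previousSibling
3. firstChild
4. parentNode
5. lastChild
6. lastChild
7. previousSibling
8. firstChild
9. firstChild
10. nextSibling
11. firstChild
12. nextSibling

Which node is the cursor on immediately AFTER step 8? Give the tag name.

Answer: main

Derivation:
After 1 (firstChild): span
After 2 (previousSibling): span (no-op, stayed)
After 3 (firstChild): th
After 4 (parentNode): span
After 5 (lastChild): article
After 6 (lastChild): article (no-op, stayed)
After 7 (previousSibling): th
After 8 (firstChild): main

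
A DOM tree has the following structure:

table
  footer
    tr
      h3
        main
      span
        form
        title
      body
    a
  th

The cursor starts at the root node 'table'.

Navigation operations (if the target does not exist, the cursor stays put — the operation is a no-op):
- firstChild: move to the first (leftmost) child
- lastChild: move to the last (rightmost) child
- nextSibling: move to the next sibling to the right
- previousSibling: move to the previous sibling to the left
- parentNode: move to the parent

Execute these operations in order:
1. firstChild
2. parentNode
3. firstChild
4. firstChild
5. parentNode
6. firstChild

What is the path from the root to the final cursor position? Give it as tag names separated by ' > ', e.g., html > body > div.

Answer: table > footer > tr

Derivation:
After 1 (firstChild): footer
After 2 (parentNode): table
After 3 (firstChild): footer
After 4 (firstChild): tr
After 5 (parentNode): footer
After 6 (firstChild): tr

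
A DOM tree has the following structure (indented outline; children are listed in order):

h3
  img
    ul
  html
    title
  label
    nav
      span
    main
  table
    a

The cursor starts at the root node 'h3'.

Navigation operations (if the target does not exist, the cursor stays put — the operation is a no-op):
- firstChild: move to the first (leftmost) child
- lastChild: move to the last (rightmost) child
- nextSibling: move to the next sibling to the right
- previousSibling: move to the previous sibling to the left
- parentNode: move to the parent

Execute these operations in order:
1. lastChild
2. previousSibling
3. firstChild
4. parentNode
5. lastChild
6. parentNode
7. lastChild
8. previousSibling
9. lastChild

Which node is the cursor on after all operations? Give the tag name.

Answer: span

Derivation:
After 1 (lastChild): table
After 2 (previousSibling): label
After 3 (firstChild): nav
After 4 (parentNode): label
After 5 (lastChild): main
After 6 (parentNode): label
After 7 (lastChild): main
After 8 (previousSibling): nav
After 9 (lastChild): span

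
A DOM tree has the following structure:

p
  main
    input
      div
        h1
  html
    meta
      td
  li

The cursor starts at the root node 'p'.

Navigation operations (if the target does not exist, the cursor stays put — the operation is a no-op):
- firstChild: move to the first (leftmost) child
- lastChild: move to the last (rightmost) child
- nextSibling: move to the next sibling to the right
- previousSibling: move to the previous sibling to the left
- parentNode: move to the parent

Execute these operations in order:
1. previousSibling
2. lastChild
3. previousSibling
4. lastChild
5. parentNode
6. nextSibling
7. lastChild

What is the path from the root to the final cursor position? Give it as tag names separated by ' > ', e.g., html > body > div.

Answer: p > li

Derivation:
After 1 (previousSibling): p (no-op, stayed)
After 2 (lastChild): li
After 3 (previousSibling): html
After 4 (lastChild): meta
After 5 (parentNode): html
After 6 (nextSibling): li
After 7 (lastChild): li (no-op, stayed)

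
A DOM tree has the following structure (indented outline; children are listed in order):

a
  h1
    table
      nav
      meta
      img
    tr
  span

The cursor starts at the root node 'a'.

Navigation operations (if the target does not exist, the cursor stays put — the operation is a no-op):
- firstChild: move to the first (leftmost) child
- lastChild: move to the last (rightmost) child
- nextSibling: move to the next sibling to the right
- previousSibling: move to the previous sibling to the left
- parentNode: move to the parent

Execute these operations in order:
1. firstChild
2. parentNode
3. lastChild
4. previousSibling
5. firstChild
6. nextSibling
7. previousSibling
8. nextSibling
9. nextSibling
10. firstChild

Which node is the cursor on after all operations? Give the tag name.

Answer: tr

Derivation:
After 1 (firstChild): h1
After 2 (parentNode): a
After 3 (lastChild): span
After 4 (previousSibling): h1
After 5 (firstChild): table
After 6 (nextSibling): tr
After 7 (previousSibling): table
After 8 (nextSibling): tr
After 9 (nextSibling): tr (no-op, stayed)
After 10 (firstChild): tr (no-op, stayed)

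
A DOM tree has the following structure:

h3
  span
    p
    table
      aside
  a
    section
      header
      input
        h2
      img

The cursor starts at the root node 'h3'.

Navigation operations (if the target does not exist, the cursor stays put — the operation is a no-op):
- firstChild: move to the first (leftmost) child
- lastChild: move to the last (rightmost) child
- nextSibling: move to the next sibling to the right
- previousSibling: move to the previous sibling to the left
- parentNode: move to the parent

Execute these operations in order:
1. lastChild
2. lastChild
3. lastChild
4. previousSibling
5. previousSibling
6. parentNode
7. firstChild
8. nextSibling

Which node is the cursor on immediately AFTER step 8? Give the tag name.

Answer: input

Derivation:
After 1 (lastChild): a
After 2 (lastChild): section
After 3 (lastChild): img
After 4 (previousSibling): input
After 5 (previousSibling): header
After 6 (parentNode): section
After 7 (firstChild): header
After 8 (nextSibling): input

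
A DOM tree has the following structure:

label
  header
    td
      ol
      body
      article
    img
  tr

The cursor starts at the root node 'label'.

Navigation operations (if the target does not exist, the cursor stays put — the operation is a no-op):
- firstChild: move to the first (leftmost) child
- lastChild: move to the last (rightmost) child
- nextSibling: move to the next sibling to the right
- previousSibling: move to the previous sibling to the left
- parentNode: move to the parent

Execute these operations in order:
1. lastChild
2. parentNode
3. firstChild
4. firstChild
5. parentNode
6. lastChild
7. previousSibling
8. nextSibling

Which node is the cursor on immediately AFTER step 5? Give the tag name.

Answer: header

Derivation:
After 1 (lastChild): tr
After 2 (parentNode): label
After 3 (firstChild): header
After 4 (firstChild): td
After 5 (parentNode): header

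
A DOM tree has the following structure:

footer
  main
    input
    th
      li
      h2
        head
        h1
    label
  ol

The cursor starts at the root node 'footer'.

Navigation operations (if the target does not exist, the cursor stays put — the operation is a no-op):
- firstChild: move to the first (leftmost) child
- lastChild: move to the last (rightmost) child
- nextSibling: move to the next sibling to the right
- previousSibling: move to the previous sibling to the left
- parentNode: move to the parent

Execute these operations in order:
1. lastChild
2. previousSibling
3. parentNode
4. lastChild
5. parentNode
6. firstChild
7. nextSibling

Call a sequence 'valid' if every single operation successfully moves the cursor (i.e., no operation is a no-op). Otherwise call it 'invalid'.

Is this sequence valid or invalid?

After 1 (lastChild): ol
After 2 (previousSibling): main
After 3 (parentNode): footer
After 4 (lastChild): ol
After 5 (parentNode): footer
After 6 (firstChild): main
After 7 (nextSibling): ol

Answer: valid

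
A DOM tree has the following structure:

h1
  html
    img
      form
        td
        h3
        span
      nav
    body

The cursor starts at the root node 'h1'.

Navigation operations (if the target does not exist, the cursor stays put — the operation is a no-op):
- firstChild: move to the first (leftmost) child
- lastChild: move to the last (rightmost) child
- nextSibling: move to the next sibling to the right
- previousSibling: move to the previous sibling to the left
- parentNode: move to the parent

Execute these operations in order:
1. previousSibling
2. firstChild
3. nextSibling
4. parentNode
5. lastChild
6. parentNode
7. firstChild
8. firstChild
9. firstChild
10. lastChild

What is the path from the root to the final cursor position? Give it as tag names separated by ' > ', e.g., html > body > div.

After 1 (previousSibling): h1 (no-op, stayed)
After 2 (firstChild): html
After 3 (nextSibling): html (no-op, stayed)
After 4 (parentNode): h1
After 5 (lastChild): html
After 6 (parentNode): h1
After 7 (firstChild): html
After 8 (firstChild): img
After 9 (firstChild): form
After 10 (lastChild): span

Answer: h1 > html > img > form > span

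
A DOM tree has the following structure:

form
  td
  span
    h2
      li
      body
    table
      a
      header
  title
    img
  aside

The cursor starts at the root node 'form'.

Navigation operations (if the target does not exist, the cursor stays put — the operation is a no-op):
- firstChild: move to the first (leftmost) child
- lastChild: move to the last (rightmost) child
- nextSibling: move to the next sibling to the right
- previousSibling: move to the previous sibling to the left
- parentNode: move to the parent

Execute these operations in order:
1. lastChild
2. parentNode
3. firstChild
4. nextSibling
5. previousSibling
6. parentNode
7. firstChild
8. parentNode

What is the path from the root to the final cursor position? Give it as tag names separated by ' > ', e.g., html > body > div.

Answer: form

Derivation:
After 1 (lastChild): aside
After 2 (parentNode): form
After 3 (firstChild): td
After 4 (nextSibling): span
After 5 (previousSibling): td
After 6 (parentNode): form
After 7 (firstChild): td
After 8 (parentNode): form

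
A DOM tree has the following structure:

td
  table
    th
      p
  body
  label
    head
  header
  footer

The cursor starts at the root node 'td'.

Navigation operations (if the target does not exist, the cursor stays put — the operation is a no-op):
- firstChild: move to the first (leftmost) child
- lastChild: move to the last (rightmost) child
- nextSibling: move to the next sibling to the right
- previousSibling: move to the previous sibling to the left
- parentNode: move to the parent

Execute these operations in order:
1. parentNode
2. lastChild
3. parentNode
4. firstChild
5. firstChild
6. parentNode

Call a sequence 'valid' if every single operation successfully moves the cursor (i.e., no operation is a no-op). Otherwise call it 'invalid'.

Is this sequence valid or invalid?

After 1 (parentNode): td (no-op, stayed)
After 2 (lastChild): footer
After 3 (parentNode): td
After 4 (firstChild): table
After 5 (firstChild): th
After 6 (parentNode): table

Answer: invalid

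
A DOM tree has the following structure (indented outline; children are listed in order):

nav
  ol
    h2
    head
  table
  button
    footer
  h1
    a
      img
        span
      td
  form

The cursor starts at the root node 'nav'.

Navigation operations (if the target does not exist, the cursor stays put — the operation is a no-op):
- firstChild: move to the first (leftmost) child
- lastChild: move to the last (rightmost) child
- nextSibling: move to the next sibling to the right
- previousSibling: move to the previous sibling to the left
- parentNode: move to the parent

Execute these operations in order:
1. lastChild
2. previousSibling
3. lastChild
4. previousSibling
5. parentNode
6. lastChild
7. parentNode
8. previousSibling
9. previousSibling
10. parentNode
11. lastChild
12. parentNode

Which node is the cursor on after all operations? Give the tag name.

After 1 (lastChild): form
After 2 (previousSibling): h1
After 3 (lastChild): a
After 4 (previousSibling): a (no-op, stayed)
After 5 (parentNode): h1
After 6 (lastChild): a
After 7 (parentNode): h1
After 8 (previousSibling): button
After 9 (previousSibling): table
After 10 (parentNode): nav
After 11 (lastChild): form
After 12 (parentNode): nav

Answer: nav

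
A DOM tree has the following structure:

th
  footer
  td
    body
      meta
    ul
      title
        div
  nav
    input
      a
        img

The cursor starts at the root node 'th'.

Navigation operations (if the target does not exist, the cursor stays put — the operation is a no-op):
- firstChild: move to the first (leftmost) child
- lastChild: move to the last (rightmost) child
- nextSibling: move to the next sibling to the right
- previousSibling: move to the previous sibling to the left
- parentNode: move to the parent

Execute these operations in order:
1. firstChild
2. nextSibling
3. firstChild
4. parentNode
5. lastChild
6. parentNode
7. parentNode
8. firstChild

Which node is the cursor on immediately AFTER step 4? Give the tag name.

After 1 (firstChild): footer
After 2 (nextSibling): td
After 3 (firstChild): body
After 4 (parentNode): td

Answer: td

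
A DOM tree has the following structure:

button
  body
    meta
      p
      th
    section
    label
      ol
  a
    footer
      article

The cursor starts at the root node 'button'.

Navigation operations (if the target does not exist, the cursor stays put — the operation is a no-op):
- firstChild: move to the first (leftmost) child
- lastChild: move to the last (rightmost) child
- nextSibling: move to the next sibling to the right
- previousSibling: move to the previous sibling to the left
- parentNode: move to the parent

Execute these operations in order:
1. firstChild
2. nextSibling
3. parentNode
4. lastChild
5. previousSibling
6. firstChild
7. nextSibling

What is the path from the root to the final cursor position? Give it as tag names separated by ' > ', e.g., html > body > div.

After 1 (firstChild): body
After 2 (nextSibling): a
After 3 (parentNode): button
After 4 (lastChild): a
After 5 (previousSibling): body
After 6 (firstChild): meta
After 7 (nextSibling): section

Answer: button > body > section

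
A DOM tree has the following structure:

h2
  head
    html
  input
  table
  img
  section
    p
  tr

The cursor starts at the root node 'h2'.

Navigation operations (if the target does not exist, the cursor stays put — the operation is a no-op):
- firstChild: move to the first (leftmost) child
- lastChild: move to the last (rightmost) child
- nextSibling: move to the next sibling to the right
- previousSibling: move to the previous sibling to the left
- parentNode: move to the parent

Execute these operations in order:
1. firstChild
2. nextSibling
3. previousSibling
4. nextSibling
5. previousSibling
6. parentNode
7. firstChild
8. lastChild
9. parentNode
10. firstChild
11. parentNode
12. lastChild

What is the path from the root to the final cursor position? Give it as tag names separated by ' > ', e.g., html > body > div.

Answer: h2 > head > html

Derivation:
After 1 (firstChild): head
After 2 (nextSibling): input
After 3 (previousSibling): head
After 4 (nextSibling): input
After 5 (previousSibling): head
After 6 (parentNode): h2
After 7 (firstChild): head
After 8 (lastChild): html
After 9 (parentNode): head
After 10 (firstChild): html
After 11 (parentNode): head
After 12 (lastChild): html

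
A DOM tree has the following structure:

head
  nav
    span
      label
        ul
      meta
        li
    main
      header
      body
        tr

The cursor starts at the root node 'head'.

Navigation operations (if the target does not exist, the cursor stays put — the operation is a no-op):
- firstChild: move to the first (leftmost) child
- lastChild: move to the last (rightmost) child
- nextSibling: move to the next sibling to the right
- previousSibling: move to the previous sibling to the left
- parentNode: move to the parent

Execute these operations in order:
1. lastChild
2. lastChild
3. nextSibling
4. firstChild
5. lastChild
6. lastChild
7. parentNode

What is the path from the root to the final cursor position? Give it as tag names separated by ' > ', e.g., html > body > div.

Answer: head > nav > main

Derivation:
After 1 (lastChild): nav
After 2 (lastChild): main
After 3 (nextSibling): main (no-op, stayed)
After 4 (firstChild): header
After 5 (lastChild): header (no-op, stayed)
After 6 (lastChild): header (no-op, stayed)
After 7 (parentNode): main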